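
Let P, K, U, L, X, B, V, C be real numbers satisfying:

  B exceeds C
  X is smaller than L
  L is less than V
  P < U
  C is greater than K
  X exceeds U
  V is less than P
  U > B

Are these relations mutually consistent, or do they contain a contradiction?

inconsistent

We have P < U stated directly, yet also U < X < L < V < P by chaining the others — so U < P. Contradiction.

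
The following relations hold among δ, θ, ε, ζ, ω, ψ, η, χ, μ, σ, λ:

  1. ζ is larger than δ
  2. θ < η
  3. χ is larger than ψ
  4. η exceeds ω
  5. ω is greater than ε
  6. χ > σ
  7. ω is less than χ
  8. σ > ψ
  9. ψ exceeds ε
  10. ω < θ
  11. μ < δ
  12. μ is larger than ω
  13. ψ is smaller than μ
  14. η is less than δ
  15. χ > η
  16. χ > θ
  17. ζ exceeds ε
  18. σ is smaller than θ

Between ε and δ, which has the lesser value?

ε < ψ < σ < θ < η < δ, by transitivity through ψ, σ, θ, η.
So ε < δ; ε is the smaller of the two.

ε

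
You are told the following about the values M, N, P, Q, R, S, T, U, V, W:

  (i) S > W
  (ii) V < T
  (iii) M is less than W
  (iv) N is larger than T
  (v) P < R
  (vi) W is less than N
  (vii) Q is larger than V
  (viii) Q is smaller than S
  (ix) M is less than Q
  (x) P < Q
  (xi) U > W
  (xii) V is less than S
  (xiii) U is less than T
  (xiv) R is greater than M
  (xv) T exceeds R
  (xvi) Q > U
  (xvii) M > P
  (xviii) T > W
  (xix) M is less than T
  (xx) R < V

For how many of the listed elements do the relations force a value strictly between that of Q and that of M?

Chaining upward from M reaches: R, W, V, U, S, T, N.
Chaining downward from Q reaches: P, R, W, V, U.
Strictly between M and Q are those in both lists: R, W, V, U — 4 elements.

4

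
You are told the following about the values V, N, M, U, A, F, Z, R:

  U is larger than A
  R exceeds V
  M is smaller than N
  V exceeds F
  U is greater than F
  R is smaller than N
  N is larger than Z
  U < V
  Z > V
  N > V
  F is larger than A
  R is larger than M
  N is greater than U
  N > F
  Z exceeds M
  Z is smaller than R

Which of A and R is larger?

R

The relevant relations are A < F; F < U; U < V; V < Z; Z < R.
Chaining these gives A < F < U < V < Z < R.
So A < R; R is the larger of the two.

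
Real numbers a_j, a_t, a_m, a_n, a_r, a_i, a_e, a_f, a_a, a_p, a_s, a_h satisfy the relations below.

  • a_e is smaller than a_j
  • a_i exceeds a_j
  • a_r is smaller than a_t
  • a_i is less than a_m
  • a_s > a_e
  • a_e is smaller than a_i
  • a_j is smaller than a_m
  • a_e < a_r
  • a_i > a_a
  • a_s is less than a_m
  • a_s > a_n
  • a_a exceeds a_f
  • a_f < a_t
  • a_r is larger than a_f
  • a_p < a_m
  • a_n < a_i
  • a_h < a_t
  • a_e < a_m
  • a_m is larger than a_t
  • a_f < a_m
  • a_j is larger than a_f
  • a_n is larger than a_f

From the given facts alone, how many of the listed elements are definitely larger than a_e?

The elements the relations force above a_e are a_r, a_s, a_j, a_t, a_i, a_m — no chain reaches any other.
That is 6.

6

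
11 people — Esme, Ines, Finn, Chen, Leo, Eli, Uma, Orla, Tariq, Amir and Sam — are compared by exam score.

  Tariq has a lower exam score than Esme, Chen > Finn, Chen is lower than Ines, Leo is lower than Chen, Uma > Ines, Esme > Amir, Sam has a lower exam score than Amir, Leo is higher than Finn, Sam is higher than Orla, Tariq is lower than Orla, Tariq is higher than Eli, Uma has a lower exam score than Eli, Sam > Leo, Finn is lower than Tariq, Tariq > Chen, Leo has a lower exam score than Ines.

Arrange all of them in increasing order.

Finn < Leo < Chen < Ines < Uma < Eli < Tariq < Orla < Sam < Amir < Esme

Each adjacent pair is fixed by a given relation: Finn < Leo; Leo < Chen; Chen < Ines; Ines < Uma; Uma < Eli; Eli < Tariq; Tariq < Orla; Orla < Sam; Sam < Amir; Amir < Esme. Chaining them end to end gives the full order.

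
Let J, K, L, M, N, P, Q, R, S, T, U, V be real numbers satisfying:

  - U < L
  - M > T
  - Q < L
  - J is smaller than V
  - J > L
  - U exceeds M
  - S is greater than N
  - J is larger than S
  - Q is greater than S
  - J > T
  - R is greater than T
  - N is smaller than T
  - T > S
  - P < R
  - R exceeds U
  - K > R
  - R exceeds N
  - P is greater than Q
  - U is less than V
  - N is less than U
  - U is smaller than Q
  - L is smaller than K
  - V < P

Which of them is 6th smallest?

Q

Piecing the relations together gives one ordering: N < S < T < M < U < Q < L < J < V < P < R < K.
Counting 6 from the smallest end gives Q.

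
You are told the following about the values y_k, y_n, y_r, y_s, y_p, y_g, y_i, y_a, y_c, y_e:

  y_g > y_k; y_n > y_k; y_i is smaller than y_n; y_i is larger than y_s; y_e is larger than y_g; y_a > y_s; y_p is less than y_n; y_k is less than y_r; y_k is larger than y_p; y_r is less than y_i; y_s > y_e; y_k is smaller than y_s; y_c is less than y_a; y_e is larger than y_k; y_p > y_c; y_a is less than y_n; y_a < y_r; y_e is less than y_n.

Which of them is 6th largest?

y_e

Chaining the given pairs: y_c < y_p < y_k < y_g < y_e < y_s < y_a < y_r < y_i < y_n.
The 6th largest is y_e.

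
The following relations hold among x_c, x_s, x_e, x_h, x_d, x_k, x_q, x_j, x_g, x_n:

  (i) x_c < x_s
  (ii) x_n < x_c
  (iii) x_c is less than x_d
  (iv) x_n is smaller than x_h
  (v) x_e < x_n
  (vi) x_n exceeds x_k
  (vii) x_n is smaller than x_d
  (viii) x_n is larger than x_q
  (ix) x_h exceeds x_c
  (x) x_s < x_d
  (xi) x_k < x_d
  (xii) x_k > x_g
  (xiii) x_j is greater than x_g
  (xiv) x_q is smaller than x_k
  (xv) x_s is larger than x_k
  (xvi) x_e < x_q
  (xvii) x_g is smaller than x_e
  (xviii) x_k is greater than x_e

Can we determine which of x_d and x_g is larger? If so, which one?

x_g < x_e < x_q < x_k < x_n < x_c < x_s < x_d, by transitivity through x_e, x_q, x_k, x_n, x_c, x_s.
So x_d is larger.

x_d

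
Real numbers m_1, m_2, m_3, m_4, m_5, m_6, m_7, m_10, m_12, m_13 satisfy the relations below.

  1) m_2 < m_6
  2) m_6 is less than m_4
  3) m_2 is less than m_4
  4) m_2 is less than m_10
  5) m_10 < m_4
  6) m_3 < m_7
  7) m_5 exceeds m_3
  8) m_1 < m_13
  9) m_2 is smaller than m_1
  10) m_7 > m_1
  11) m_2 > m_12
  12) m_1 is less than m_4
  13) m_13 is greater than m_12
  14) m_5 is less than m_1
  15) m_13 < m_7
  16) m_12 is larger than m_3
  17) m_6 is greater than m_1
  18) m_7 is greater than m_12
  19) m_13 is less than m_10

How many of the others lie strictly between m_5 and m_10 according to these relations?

2

Chaining upward from m_5 reaches: m_1, m_13, m_7, m_6, m_4.
Chaining downward from m_10 reaches: m_3, m_12, m_2, m_1, m_13.
Strictly between m_5 and m_10 are those in both lists: m_1, m_13 — 2 elements.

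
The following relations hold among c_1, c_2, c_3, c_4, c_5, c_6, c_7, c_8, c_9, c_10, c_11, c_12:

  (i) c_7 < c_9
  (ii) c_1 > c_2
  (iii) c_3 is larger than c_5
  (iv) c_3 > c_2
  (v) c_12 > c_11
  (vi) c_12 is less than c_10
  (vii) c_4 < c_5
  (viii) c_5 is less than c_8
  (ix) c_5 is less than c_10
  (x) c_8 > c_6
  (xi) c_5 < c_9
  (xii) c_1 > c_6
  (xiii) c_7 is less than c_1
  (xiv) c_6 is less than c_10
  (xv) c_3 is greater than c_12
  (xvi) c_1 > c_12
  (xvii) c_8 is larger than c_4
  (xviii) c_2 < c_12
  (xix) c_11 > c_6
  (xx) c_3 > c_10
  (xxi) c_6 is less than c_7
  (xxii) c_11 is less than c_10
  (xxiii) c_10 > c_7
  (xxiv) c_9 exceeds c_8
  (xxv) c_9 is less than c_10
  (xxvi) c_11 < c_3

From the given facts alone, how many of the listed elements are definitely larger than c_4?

Directly above c_4: c_5, c_8.
One step further: c_9, c_10, c_3 (5 so far).
Nothing else is reachable above c_4; 5 in all.

5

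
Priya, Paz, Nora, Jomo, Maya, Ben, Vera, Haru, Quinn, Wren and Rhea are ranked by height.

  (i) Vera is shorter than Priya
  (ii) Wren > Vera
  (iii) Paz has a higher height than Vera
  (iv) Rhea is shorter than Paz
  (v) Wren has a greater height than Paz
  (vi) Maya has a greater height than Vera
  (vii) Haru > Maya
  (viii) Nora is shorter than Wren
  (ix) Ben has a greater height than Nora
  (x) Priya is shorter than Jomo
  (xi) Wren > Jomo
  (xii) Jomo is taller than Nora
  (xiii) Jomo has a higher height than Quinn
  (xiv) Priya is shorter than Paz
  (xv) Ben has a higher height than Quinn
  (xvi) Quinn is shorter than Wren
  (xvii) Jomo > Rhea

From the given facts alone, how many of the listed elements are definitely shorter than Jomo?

Directly below Jomo: Nora, Rhea, Priya, Quinn.
One step further: Vera (5 so far).
No other element is forced below Jomo by the given relations, so the count is 5.

5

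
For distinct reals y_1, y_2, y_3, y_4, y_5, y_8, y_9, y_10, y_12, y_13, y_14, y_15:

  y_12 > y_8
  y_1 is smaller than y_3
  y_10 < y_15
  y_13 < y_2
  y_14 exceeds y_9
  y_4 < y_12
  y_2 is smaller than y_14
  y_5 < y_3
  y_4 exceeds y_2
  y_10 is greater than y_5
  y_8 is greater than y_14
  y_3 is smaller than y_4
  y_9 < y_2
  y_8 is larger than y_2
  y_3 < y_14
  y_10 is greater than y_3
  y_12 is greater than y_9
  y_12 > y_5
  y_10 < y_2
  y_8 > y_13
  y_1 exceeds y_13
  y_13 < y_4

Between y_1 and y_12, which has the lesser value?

y_1

y_1 < y_3 and y_3 < y_10 give y_1 < y_10.
With y_10 < y_2: y_1 < y_3 < y_10 < y_2.
With y_2 < y_14: y_1 < y_3 < y_10 < y_2 < y_14.
Then y_14 < y_8 extends the chain to y_8.
Then y_8 < y_12 extends the chain to y_12.
So y_1 < y_12; y_1 is the smaller of the two.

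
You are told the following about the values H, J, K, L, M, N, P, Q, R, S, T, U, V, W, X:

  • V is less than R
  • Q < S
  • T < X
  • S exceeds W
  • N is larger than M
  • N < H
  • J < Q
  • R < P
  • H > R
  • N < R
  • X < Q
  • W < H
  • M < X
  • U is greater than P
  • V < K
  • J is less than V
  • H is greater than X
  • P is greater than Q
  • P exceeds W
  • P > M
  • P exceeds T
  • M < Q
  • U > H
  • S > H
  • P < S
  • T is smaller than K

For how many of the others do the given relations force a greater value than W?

4

From W the given relations immediately reach H, P, S.
From those, U — 4 in total.
No other element is forced above W by the given relations, so the count is 4.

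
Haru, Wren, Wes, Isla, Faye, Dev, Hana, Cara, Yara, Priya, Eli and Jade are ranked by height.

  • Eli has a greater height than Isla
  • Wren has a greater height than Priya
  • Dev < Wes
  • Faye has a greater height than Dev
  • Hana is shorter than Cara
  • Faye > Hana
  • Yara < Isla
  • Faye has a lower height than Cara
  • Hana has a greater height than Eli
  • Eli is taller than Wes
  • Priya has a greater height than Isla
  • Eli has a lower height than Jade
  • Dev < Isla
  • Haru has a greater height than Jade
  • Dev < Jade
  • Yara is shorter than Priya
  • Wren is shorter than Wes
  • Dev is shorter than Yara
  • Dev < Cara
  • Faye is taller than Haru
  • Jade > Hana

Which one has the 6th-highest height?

Piecing the relations together gives one ordering: Dev < Yara < Isla < Priya < Wren < Wes < Eli < Hana < Jade < Haru < Faye < Cara.
Counting 6 from the largest end gives Eli.

Eli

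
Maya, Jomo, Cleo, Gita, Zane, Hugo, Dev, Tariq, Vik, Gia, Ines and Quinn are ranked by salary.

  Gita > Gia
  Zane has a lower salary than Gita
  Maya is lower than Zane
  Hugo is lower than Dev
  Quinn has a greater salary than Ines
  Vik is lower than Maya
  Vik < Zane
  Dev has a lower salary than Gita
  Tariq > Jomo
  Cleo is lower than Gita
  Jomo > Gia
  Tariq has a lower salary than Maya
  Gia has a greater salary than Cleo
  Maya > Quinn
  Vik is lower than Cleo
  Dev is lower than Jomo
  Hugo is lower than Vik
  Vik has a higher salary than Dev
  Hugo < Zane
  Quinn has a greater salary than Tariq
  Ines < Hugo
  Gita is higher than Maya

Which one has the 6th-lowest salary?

The consecutive relations fix a unique order: Ines < Hugo < Dev < Vik < Cleo < Gia < Jomo < Tariq < Quinn < Maya < Zane < Gita.
The 6th smallest is Gia.

Gia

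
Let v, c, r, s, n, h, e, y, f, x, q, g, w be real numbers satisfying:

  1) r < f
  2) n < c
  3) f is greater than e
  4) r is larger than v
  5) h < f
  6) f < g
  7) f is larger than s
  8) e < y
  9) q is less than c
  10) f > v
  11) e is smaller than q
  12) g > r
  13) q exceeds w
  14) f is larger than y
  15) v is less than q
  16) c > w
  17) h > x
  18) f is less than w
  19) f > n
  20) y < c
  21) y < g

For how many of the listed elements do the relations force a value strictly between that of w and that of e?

Chaining upward from e reaches: y, f, g, q, c.
Chaining downward from w reaches: x, h, v, n, r, y, s, f.
Strictly between e and w are those in both lists: y, f — 2 elements.

2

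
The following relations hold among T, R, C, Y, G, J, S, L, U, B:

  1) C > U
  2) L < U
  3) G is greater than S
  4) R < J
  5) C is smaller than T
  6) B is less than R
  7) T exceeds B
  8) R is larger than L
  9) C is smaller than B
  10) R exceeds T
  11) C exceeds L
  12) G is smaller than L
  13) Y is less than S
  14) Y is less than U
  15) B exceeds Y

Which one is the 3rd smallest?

Piecing the relations together gives one ordering: Y < S < G < L < U < C < B < T < R < J.
Counting 3 from the smallest end gives G.

G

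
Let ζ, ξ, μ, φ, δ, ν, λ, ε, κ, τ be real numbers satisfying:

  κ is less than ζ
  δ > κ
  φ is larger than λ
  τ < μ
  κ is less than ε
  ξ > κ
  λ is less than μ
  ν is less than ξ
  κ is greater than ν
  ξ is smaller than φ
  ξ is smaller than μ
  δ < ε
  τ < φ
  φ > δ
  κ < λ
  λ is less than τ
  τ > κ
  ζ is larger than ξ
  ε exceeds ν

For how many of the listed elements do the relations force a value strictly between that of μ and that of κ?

The relations place κ below μ. An element lies strictly between them when it is forced above κ and also forced below μ.
Above κ: {λ, τ, ξ, ζ, δ, φ, ε}. Below μ: {ν, λ, τ, ξ}.
Intersection: {λ, τ, ξ} — 3.

3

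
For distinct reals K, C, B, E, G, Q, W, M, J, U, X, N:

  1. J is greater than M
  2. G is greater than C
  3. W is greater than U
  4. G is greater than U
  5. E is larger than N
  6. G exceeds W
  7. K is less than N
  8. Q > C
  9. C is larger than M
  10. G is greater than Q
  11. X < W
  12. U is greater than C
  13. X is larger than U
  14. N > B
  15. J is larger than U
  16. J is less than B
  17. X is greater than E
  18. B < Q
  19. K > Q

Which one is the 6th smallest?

Q

The consecutive relations fix a unique order: M < C < U < J < B < Q < K < N < E < X < W < G.
Counting 6 from the smallest end gives Q.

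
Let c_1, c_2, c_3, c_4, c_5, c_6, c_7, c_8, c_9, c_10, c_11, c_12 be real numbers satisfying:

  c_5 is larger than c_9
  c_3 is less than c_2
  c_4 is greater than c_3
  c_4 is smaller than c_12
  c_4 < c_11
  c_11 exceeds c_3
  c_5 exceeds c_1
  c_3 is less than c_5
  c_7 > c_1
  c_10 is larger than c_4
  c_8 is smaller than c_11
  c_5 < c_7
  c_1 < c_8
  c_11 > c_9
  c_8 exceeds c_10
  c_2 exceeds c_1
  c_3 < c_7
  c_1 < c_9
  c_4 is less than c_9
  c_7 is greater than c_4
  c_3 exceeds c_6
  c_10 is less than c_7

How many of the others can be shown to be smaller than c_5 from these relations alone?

5

Directly below c_5: c_3, c_1, c_9.
One step further: c_6, c_4 (5 so far).
No other element is forced below c_5 by the given relations, so the count is 5.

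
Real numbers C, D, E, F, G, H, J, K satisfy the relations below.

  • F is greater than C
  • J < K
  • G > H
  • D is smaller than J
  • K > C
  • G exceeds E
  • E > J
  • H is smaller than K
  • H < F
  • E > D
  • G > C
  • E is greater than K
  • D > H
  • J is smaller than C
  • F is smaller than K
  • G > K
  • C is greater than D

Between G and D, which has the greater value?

Link the given pairs in sequence: D < J; J < C; C < F; F < K; K < E; E < G.
Chaining these gives D < J < C < F < K < E < G.
So D < G; G is the larger of the two.

G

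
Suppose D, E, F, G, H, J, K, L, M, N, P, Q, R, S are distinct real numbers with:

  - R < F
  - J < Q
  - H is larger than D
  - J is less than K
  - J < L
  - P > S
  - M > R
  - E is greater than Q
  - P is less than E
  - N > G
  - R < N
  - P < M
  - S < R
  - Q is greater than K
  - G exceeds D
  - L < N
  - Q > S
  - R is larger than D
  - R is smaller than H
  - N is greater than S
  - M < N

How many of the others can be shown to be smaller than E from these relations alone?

5

The elements the relations force below E are J, S, P, K, Q — no chain reaches any other.
That is 5.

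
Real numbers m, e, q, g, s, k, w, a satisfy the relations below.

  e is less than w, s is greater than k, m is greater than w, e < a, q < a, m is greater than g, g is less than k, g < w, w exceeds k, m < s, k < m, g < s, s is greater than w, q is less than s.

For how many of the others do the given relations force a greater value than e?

From e the given relations immediately reach w, a.
From those, m, s — 4 in total.
Nothing else is reachable above e; 4 in all.

4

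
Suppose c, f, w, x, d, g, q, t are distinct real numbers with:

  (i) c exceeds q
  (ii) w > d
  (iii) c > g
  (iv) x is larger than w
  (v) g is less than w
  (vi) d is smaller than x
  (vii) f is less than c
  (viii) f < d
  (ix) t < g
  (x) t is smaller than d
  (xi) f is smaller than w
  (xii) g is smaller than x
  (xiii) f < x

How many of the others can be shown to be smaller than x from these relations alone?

Directly below x: f, g, d, w.
One step further: t (5 so far).
No other element is forced below x by the given relations, so the count is 5.

5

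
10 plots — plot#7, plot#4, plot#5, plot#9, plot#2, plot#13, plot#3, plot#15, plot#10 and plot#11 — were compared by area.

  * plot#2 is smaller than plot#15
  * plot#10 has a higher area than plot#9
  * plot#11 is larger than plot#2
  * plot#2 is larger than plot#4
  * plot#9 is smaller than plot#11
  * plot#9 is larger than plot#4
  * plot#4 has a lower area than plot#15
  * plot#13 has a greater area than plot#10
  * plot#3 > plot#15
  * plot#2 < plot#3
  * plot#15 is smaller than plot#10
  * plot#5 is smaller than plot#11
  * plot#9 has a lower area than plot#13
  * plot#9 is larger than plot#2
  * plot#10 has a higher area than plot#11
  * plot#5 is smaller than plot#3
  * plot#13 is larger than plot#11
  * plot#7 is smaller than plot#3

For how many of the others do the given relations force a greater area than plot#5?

From plot#5 the given relations immediately reach plot#11, plot#3.
From those, plot#10, plot#13 — 4 in total.
No other element is forced above plot#5 by the given relations, so the count is 4.

4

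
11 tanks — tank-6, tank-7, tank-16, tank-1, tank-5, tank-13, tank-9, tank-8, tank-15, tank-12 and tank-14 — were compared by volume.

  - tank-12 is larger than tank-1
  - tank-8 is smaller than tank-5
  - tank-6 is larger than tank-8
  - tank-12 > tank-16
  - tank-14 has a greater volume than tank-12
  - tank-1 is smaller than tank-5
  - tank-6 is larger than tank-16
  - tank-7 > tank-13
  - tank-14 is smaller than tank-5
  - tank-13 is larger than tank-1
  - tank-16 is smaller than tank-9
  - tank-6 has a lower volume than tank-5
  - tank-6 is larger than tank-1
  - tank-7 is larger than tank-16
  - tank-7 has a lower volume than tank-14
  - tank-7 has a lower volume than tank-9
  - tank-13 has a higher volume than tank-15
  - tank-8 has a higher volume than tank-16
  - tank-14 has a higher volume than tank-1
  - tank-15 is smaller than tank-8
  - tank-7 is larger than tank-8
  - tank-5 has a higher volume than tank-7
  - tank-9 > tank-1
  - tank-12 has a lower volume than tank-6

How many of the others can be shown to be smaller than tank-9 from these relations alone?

The elements the relations force below tank-9 are tank-15, tank-1, tank-16, tank-8, tank-13, tank-7 — no chain reaches any other.
That is 6.

6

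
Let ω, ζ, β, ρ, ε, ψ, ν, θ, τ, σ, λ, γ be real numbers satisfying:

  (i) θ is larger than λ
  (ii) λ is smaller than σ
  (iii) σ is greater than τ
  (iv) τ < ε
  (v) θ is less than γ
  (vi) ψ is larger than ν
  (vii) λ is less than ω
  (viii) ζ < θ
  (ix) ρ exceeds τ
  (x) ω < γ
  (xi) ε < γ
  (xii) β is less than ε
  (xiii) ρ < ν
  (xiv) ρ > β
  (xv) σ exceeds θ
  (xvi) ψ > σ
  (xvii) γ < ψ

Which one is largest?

Chaining downward from ψ: directly below it, σ, ν, γ; then λ, ω, τ, θ, ε, ρ; then ζ, β.
That covers every other element, and nothing is given above ψ, so ψ is the largest.

ψ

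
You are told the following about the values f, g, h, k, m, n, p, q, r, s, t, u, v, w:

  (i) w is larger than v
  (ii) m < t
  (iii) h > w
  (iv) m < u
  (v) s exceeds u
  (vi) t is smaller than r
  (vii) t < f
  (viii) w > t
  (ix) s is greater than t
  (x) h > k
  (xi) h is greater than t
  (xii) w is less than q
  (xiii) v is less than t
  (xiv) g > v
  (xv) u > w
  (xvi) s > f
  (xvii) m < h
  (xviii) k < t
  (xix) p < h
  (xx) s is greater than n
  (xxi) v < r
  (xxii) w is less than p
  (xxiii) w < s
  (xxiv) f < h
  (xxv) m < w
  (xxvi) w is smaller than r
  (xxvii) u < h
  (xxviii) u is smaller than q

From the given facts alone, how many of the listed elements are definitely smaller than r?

5

The elements the relations force below r are m, k, v, t, w — no chain reaches any other.
That is 5.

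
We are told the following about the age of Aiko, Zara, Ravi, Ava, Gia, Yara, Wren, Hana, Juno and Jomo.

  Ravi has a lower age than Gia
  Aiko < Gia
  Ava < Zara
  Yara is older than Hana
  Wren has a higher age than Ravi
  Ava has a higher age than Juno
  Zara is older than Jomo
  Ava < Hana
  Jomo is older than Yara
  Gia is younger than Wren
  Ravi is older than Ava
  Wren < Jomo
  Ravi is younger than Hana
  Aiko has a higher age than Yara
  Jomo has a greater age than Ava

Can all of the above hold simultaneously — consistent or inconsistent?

consistent

The single ordering Juno < Ava < Ravi < Hana < Yara < Aiko < Gia < Wren < Jomo < Zara satisfies every listed relation, so no contradiction arises.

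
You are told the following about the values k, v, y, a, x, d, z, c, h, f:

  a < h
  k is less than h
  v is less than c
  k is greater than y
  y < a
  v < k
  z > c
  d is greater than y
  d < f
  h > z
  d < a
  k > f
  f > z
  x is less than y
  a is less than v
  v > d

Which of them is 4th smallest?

a

Piecing the relations together gives one ordering: x < y < d < a < v < c < z < f < k < h.
Counting 4 from the smallest end gives a.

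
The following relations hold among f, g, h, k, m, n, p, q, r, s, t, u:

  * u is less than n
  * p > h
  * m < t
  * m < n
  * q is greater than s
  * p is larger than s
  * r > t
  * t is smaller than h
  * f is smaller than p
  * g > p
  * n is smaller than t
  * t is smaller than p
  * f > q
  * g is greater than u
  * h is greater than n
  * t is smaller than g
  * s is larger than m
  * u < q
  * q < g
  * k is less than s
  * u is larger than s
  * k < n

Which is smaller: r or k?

k < s and s < u give k < u.
With u < n: k < s < u < n.
With n < t: k < s < u < n < t.
With t < r: k < s < u < n < t < r.
So k < r; k is the smaller of the two.

k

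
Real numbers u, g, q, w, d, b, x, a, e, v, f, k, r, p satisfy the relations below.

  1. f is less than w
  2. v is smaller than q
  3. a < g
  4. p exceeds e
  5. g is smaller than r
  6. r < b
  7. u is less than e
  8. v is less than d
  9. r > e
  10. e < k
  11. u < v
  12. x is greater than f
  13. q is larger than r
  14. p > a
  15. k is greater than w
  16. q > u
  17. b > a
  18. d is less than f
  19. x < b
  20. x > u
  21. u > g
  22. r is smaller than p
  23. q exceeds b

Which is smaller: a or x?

The relevant relations are a < g; g < u; u < v; v < d; d < f; f < x.
Together: a < g < u < v < d < f < x.
So a < x; a is the smaller of the two.

a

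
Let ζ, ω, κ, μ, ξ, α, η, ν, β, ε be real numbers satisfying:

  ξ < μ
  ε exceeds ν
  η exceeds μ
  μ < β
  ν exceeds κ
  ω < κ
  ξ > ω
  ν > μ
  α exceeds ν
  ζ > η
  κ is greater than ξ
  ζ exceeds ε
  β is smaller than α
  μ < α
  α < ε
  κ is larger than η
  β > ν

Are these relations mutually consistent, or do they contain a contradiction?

consistent

Every relation is compatible with ω < ξ < μ < η < κ < ν < β < α < ε < ζ; the set is consistent.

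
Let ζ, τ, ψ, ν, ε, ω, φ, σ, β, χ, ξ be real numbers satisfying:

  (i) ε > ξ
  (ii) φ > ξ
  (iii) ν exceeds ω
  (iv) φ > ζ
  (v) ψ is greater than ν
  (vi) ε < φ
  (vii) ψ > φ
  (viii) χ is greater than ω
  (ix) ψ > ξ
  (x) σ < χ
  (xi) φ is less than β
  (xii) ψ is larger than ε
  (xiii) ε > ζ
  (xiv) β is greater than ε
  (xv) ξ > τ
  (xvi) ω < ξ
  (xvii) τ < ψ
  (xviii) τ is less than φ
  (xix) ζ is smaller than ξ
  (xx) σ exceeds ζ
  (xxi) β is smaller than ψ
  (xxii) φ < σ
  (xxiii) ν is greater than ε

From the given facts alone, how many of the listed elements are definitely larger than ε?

The elements the relations force above ε are φ, ν, β, ψ, σ, χ — no chain reaches any other.
That is 6.

6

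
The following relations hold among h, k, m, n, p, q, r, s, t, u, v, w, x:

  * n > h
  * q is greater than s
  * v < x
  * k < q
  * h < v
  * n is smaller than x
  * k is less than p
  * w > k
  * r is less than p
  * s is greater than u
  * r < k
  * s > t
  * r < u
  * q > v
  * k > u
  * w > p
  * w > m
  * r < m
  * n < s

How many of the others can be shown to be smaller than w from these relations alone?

5

The elements the relations force below w are r, u, m, k, p — no chain reaches any other.
That is 5.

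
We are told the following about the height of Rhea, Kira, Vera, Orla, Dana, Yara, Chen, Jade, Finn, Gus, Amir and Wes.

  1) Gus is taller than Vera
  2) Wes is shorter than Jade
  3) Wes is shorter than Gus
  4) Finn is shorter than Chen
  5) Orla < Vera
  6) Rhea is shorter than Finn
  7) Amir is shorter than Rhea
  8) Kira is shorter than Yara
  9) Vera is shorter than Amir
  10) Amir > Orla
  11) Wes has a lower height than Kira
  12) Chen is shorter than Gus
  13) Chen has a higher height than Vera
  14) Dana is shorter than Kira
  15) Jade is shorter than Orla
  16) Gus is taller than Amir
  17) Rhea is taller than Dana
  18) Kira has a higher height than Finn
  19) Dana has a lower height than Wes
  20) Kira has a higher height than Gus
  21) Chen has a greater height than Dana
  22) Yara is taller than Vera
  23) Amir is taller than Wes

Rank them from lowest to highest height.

The consecutive links are each given: Dana < Wes; Wes < Jade; Jade < Orla; Orla < Vera; Vera < Amir; Amir < Rhea; Rhea < Finn; Finn < Chen; Chen < Gus; Gus < Kira; Kira < Yara.

Dana < Wes < Jade < Orla < Vera < Amir < Rhea < Finn < Chen < Gus < Kira < Yara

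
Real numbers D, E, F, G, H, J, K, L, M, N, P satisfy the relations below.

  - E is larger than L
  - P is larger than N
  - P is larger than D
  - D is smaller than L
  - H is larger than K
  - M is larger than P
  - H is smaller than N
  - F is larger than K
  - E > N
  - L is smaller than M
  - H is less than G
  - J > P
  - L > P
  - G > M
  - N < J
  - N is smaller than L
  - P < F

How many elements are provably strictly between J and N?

1

The relations place N below J. An element lies strictly between them when it is forced above N and also forced below J.
Above N: {P, F, L, M, E, G}. Below J: {K, D, H, P}.
Intersection: {P} — 1.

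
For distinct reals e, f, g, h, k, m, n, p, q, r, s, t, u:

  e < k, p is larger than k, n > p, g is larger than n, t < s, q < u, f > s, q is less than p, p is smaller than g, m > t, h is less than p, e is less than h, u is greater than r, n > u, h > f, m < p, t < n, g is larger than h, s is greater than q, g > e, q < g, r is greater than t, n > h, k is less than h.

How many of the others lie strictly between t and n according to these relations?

The relations place t below n. An element lies strictly between them when it is forced above t and also forced below n.
Above t: {s, m, f, h, r, p, u, g}. Below n: {e, k, q, s, m, f, h, r, p, u}.
Intersection: {s, m, f, h, r, p, u} — 7.

7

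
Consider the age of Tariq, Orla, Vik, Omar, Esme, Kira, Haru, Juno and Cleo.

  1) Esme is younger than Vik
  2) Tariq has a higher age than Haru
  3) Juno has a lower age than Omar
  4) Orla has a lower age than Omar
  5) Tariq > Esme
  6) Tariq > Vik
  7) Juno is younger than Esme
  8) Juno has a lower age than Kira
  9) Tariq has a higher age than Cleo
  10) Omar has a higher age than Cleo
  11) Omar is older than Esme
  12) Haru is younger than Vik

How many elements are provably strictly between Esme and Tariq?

1

Chaining upward from Esme reaches: Vik, Omar.
Chaining downward from Tariq reaches: Juno, Cleo, Haru, Vik.
Strictly between Esme and Tariq are those in both lists: Vik — 1 element.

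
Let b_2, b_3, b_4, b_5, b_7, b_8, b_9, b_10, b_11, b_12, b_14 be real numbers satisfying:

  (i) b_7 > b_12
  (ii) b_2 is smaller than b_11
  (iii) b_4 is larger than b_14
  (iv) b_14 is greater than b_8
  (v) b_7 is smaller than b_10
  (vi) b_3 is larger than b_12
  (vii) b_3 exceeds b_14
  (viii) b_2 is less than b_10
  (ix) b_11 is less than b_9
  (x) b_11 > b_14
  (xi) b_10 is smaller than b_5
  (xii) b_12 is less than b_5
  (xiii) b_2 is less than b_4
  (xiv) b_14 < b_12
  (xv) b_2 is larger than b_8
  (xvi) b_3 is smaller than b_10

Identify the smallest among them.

Chaining upward from b_8: directly above it, b_14, b_2; then b_12, b_3, b_11, b_10, b_4; then b_7, b_5, b_9.
That covers every other element, and nothing is given below b_8, so b_8 is the smallest.

b_8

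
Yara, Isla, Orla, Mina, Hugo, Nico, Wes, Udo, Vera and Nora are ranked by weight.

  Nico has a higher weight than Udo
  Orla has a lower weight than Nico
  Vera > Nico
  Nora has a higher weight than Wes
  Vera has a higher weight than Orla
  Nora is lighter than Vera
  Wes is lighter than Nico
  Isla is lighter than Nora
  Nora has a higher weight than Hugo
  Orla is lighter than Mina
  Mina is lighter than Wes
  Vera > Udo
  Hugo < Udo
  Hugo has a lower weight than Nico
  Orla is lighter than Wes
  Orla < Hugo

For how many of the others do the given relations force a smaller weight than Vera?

8

The elements the relations force below Vera are Orla, Hugo, Mina, Isla, Wes, Nora, Udo, Nico — no chain reaches any other.
That is 8.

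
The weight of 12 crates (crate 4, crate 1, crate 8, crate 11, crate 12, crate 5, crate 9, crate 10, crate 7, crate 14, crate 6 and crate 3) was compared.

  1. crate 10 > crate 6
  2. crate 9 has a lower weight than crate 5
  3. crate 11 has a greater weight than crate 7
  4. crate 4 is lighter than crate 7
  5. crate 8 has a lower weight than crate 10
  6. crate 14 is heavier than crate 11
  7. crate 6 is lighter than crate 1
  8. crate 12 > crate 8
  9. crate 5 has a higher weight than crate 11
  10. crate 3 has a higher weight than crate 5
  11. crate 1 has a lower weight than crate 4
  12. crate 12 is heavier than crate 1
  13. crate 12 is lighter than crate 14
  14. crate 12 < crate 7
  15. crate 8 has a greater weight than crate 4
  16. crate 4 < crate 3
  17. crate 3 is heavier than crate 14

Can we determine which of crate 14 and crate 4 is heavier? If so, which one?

Following the relations from crate 4: crate 4 < crate 8 < crate 12 < crate 7 < crate 11 < crate 14.
So crate 14 is heavier.

crate 14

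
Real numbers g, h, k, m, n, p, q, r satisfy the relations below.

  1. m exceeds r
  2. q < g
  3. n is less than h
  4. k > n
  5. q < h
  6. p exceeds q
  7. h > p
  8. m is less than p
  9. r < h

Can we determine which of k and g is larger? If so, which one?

Following every chain through k: below k we get n.
g is not reached, and no chain runs the other way from g to k.
So the given relations leave the order of k and g undetermined.

undetermined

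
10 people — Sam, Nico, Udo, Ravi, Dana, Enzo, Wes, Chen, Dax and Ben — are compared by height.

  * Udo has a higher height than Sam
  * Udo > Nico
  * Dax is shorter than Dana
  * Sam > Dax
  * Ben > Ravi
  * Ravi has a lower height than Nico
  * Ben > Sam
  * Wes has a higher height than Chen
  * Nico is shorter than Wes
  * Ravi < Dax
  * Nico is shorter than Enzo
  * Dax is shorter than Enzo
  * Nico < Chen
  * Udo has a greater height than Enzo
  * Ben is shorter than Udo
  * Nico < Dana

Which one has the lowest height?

Ravi

Chaining upward from Ravi: directly above it, Dax, Nico, Ben; then Sam, Dana, Chen, Wes, Enzo, Udo.
That covers every other element, and nothing is given below Ravi, so Ravi is the lowest height.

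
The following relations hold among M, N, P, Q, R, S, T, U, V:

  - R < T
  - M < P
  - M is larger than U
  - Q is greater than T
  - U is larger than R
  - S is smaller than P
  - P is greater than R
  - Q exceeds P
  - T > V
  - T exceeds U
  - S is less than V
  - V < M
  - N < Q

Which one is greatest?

Chaining downward from Q: directly below it, P, T, N; then R, U, S, V, M.
That covers every other element, and nothing is given above Q, so Q is the greatest.

Q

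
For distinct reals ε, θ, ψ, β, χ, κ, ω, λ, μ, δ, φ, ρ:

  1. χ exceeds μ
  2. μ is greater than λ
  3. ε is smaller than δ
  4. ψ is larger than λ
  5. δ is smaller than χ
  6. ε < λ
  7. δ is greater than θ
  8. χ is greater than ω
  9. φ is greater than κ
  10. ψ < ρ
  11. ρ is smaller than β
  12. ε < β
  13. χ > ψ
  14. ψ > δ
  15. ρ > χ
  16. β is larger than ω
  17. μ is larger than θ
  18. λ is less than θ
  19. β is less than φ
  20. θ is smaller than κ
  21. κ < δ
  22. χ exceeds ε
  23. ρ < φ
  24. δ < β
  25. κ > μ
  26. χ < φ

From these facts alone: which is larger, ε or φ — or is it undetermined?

φ

Chaining the given relations: ε < λ < θ < μ < κ < δ < ψ < χ < ρ < β < φ.
So φ is larger.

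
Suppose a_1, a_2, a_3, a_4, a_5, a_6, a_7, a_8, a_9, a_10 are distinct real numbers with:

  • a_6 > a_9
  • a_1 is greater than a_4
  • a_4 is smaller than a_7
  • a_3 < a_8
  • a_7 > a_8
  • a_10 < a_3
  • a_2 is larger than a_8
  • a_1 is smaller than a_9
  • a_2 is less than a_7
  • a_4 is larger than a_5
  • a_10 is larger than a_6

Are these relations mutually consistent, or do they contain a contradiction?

consistent

The single ordering a_5 < a_4 < a_1 < a_9 < a_6 < a_10 < a_3 < a_8 < a_2 < a_7 satisfies every listed relation, so no contradiction arises.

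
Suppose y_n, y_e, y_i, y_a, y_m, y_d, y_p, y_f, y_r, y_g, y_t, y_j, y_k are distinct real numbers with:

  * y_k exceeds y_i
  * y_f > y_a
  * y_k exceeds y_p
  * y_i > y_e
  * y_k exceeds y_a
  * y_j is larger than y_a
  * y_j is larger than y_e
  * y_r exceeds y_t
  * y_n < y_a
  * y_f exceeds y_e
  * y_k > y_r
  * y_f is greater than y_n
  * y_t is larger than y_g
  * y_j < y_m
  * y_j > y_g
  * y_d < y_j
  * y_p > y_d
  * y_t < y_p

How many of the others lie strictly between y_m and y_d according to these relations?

1

The relations place y_d below y_m. An element lies strictly between them when it is forced above y_d and also forced below y_m.
Above y_d: {y_p, y_j, y_k}. Below y_m: {y_g, y_e, y_n, y_a, y_j}.
Intersection: {y_j} — 1.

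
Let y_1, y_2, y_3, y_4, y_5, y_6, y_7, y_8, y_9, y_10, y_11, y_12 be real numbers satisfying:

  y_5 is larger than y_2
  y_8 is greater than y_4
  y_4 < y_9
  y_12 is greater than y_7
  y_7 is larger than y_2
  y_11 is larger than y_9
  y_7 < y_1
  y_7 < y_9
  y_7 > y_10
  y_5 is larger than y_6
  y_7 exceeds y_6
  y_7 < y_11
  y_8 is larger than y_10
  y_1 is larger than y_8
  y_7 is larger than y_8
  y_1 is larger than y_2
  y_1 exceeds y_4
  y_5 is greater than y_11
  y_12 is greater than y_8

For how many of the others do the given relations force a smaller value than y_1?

From y_1 the given relations immediately reach y_2, y_4, y_8, y_7.
From those, y_10, y_6 — 6 in total.
Nothing else is reachable below y_1; 6 in all.

6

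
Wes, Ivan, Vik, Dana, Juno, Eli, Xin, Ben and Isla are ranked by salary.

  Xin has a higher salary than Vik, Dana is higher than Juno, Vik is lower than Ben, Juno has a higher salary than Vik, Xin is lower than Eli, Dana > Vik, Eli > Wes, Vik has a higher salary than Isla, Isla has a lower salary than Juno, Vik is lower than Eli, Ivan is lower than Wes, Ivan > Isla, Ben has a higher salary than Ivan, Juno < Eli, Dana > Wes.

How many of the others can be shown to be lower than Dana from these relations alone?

The elements the relations force below Dana are Isla, Vik, Ivan, Wes, Juno — no chain reaches any other.
That is 5.

5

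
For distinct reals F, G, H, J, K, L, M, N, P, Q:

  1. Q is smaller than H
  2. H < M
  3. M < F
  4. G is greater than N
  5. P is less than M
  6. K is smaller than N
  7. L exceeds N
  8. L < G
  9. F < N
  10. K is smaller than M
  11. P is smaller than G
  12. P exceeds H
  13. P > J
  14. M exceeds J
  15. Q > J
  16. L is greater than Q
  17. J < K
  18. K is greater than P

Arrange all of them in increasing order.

Nothing is placed below J, so it is least; from there J < Q; Q < H; H < P; P < K; K < M; M < F; F < N; N < L; L < G, each given directly.

J < Q < H < P < K < M < F < N < L < G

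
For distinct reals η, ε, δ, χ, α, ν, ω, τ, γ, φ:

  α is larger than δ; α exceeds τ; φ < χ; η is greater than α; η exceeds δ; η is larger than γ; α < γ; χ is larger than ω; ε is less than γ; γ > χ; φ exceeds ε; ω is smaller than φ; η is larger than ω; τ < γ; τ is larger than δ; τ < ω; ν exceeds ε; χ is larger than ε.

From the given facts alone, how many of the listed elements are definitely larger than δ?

From δ the given relations immediately reach τ, α, η.
From those, ω, γ — 5 in total.
From those, φ, χ — 7 in total.
No other element is forced above δ by the given relations, so the count is 7.

7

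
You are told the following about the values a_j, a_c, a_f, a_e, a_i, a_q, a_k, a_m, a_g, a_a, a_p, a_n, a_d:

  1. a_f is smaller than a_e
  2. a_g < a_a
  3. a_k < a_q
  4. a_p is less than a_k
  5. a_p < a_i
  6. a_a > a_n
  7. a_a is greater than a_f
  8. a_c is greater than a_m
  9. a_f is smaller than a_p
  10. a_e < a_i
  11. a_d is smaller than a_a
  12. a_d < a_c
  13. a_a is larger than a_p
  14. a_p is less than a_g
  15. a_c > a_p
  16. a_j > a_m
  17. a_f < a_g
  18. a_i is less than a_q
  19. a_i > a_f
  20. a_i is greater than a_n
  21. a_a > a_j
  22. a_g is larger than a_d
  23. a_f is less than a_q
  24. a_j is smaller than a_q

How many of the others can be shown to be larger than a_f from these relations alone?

8

From a_f the given relations immediately reach a_p, a_e, a_i, a_g, a_a, a_q.
From those, a_k, a_c — 8 in total.
No other element is forced above a_f by the given relations, so the count is 8.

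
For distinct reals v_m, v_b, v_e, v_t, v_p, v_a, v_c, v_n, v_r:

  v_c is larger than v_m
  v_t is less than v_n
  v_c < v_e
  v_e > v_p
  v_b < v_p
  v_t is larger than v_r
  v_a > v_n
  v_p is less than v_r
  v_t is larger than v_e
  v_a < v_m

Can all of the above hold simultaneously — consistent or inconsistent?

inconsistent

Chaining the given relations yields v_t < v_n < v_a < v_m < v_c < v_e, so v_t < v_e. But one relation states v_e < v_t. These cannot both hold.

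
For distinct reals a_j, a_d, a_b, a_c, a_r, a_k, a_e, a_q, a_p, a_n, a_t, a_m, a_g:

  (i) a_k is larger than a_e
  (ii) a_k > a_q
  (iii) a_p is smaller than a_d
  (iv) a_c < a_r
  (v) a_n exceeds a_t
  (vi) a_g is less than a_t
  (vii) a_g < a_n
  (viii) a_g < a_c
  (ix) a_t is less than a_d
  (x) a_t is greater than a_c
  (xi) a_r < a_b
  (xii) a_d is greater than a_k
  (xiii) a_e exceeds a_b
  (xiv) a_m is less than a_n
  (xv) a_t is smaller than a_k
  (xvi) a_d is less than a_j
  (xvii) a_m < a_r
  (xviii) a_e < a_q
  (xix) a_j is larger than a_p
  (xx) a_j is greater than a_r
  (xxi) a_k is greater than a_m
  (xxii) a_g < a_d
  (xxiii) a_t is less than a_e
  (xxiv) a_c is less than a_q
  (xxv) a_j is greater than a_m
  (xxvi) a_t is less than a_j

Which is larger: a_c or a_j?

a_j

Chaining the given relations: a_c < a_r < a_b < a_e < a_q < a_k < a_d < a_j.
So a_c < a_j; a_j is the larger of the two.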